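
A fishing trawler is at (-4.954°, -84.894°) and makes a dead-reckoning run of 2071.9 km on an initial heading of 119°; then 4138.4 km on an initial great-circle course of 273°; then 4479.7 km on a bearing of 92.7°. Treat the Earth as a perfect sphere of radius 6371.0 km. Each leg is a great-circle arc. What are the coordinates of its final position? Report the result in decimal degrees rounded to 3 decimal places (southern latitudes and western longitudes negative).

Apply the spherical direct solution leg by leg, carrying full precision between legs.
Leg 1: from (-4.954°, -84.894°), δ = 2071.9/6371 = 0.325208 rad, θ = 119° → φ = -13.659°, λ = -68.181°.
Leg 2: from (-13.659°, -68.181°), δ = 4138.4/6371 = 0.649568 rad, θ = 273° → φ = -9.050°, λ = -105.888°.
Leg 3: from (-9.050°, -105.888°), δ = 4479.7/6371 = 0.703139 rad, θ = 92.7° → φ = -8.631°, λ = -65.098°.

latitude -8.631°, longitude -65.098°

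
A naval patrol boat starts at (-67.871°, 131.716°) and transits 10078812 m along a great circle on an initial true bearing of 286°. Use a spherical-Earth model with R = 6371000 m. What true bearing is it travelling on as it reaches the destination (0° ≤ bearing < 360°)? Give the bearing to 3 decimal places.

final bearing 338.624°

The arc subtends δ = 10078812/6371000 = 1.581983 rad at the centre.
Start latitude φ₁ = -1.184572 rad; initial bearing θ = 4.991642 rad.
Destination latitude: φ₂ = arcsin( sin φ₁ cos δ + cos φ₁ sin δ cos θ ) = arcsin(0.114186) = 6.557°.
For the longitude increment, Δλ = atan2( sin θ sin δ cos φ₁, cos δ − sin φ₁ sin φ₂ ) = atan2(-0.362078, 0.094589) = -75.359°.
Hence λ₂ = 131.716° + -75.359° = 56.357°.
The forward bearing on arrival equals the back-azimuth from the destination plus 180°.
Back-azimuth from P₂ (6.557°, 56.357°) to P₁ (-67.871°, 131.716°), with Δλ' = λ₁ − λ₂ = 75.359°: atan2( sin Δλ' cos φ₁ , cos φ₂ sin φ₁ − sin φ₂ cos φ₁ cos Δλ' ) = 158.624°.
Final bearing = (158.624° + 180°) mod 360° = 338.624°.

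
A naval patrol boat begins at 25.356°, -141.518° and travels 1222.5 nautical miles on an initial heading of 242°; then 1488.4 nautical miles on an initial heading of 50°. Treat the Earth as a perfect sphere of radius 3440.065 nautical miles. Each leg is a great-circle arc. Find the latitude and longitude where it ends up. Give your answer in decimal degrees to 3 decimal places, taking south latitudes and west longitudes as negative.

latitude 29.417°, longitude -138.399°

Apply the spherical direct solution leg by leg, carrying full precision between legs.
Leg 1: from (25.356°, -141.518°), δ = 1222.5/3440.065 = 0.355371 rad, θ = 242° → φ = 14.707°, λ = -160.037°.
Leg 2: from (14.707°, -160.037°), δ = 1488.4/3440.065 = 0.432666 rad, θ = 50° → φ = 29.417°, λ = -138.399°.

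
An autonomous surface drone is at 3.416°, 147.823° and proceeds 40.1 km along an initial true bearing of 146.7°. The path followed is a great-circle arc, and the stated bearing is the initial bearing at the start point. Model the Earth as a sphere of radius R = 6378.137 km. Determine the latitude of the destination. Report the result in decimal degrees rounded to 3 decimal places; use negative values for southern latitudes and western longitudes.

δ = 40.1/6378.137 = 0.006287 rad (0.3602°).
With φ₁ = 3.416° = 0.059620 rad and θ = 146.7° = 2.560398 rad:
Applying the spherical law of cosines for sides, sin φ₂ = sin φ₁ cos δ + cos φ₁ sin δ cos θ = 0.054339, so φ₂ = 3.115°.
Δλ = atan2( sin θ sin δ cos φ₁ , cos δ − sin φ₁ sin φ₂ ) = atan2(0.003446, 0.996742) = 0.003457 rad = 0.198°.
Hence λ₂ = 147.823° + 0.198° = 148.021°.

latitude 3.115°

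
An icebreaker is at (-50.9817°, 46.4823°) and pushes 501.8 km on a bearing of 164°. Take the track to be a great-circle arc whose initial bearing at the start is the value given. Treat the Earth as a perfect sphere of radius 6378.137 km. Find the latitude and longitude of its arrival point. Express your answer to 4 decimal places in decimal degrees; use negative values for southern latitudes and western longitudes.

latitude -55.2961°, longitude 48.6629°

Central angle δ = d/R = 0.078675 rad.
With φ₁ = -50.9817° = -0.889799 rad and θ = 164° = 2.862340 rad:
Applying the spherical law of cosines for sides, sin φ₂ = sin φ₁ cos δ + cos φ₁ sin δ cos θ = -0.822105, so φ₂ = -55.2961°.
For the longitude increment, Δλ = atan2( sin θ sin δ cos φ₁, cos δ − sin φ₁ sin φ₂ ) = atan2(0.013639, 0.358176) = 2.1806°.
λ₂ = λ₁ + Δλ = 48.6629°.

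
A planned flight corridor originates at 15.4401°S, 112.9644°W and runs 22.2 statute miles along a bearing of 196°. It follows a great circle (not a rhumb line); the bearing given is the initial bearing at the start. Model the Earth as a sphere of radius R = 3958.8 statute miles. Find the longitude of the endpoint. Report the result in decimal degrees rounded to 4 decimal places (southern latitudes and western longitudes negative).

longitude -113.0564°

The arc subtends δ = 22.2/3958.8 = 0.005608 rad at the centre.
With φ₁ = -15.4401° = -0.269481 rad and θ = 196° = 3.420845 rad:
Destination latitude: φ₂ = arcsin( sin φ₁ cos δ + cos φ₁ sin δ cos θ ) = arcsin(-0.271423) = -15.7489°.
Δλ = atan2( sin θ sin δ cos φ₁ , cos δ − sin φ₁ sin φ₂ ) = atan2(-0.001490, 0.927723) = -0.001606 rad = -0.0920°.
λ₂ = -112.9644° + -0.0920° = -113.0564°.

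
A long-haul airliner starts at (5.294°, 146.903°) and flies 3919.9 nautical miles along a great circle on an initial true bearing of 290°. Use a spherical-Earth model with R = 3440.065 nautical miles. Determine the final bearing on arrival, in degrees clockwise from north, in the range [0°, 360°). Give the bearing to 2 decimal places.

Central angle δ = d/R = 1.139484 rad.
Start latitude φ₁ = 0.092398 rad; initial bearing θ = 5.061455 rad.
Destination latitude: φ₂ = arcsin( sin φ₁ cos δ + cos φ₁ sin δ cos θ ) = arcsin(0.347945) = 20.362°.
Then Δλ = atan2(-0.849992, 0.385959) = -1.144560 rad, from sin θ sin δ cos φ₁ over cos δ − sin φ₁ sin φ₂.
λ₂ = 146.903° + -65.578° = 81.325°.
The forward bearing on arrival equals the back-azimuth from the destination plus 180°.
Back-azimuth from P₂ (20.36°, 81.32°) to P₁ (5.29°, 146.90°), with Δλ' = λ₁ − λ₂ = 65.58°: atan2( sin Δλ' cos φ₁ , cos φ₂ sin φ₁ − sin φ₂ cos φ₁ cos Δλ' ) = 93.58°.
Final bearing = (93.58° + 180°) mod 360° = 273.58°.

final bearing 273.58°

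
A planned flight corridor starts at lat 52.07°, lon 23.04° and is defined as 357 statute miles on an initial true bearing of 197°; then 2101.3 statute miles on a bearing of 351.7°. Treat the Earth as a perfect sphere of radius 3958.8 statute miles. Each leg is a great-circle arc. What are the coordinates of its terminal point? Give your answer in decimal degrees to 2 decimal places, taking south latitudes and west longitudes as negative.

latitude 76.60°, longitude 2.45°

Apply the spherical direct solution leg by leg, carrying full precision between legs.
Leg 1: from (52.07°, 23.04°), δ = 357/3958.8 = 0.090179 rad, θ = 197° → φ = 47.11°, λ = 20.82°.
Leg 2: from (47.11°, 20.82°), δ = 2101.3/3958.8 = 0.530792 rad, θ = 351.7° → φ = 76.60°, λ = 2.45°.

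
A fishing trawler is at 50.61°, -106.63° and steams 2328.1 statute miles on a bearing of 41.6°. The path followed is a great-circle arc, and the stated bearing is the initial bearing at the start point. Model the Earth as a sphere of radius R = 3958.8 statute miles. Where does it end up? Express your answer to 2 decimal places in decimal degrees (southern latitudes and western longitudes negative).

Angular distance δ = d/R = 2328.1 / 3958.8 = 0.588082 rad.
With φ₁ = 50.61° = 0.883311 rad and θ = 41.6° = 0.726057 rad:
sin φ₂ = sin φ₁ cos δ + cos φ₁ sin δ cos θ = (0.772844)(0.832006) + (0.634596)(0.554766)(0.747798) = 0.906275
φ₂ = asin(0.906275) = 1.134387 rad = 65.00°.
For the longitude increment, Δλ = atan2( sin θ sin δ cos φ₁, cos δ − sin φ₁ sin φ₂ ) = atan2(0.233737, 0.131596) = 60.62°.
λ₂ = λ₁ + Δλ = -46.01°.

latitude 65.00°, longitude -46.01°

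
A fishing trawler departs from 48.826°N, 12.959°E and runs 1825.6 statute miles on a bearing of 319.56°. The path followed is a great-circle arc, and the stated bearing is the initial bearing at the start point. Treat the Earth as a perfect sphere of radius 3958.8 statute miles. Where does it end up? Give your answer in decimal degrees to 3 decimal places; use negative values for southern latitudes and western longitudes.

The arc subtends δ = 1825.6/3958.8 = 0.461150 rad at the centre.
Converting: φ₁ = 0.852174 rad, θ = 5.577374 rad.
Destination latitude: φ₂ = arcsin( sin φ₁ cos δ + cos φ₁ sin δ cos θ ) = arcsin(0.897047) = 63.773°.
For the longitude increment, Δλ = atan2( sin θ sin δ cos φ₁, cos δ − sin φ₁ sin φ₂ ) = atan2(-0.190023, 0.220322) = -40.777°.
Hence λ₂ = 12.959° + -40.777° = -27.818°.

latitude 63.773°, longitude -27.818°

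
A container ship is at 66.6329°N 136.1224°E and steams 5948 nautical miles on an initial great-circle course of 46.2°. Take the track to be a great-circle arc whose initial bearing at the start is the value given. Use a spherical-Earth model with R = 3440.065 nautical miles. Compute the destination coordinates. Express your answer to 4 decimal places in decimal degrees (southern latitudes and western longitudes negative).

Angular distance δ = d/R = 5948 / 3440.065 = 1.729037 rad.
Converting: φ₁ = 1.162963 rad, θ = 0.806342 rad.
sin φ₂ = sin φ₁ cos δ + cos φ₁ sin δ cos θ = (0.917983)(-0.157581) + (0.396621)(0.987506)(0.692143) = 0.126432
φ₂ = asin(0.126432) = 0.126771 rad = 7.2634°.
Then Δλ = atan2(0.282689, -0.273643) = 2.339937 rad, from sin θ sin δ cos φ₁ over cos δ − sin φ₁ sin φ₂.
λ₂ = 136.1224° + 134.0685° = 270.1909°, normalized to (−180°, 180°] → -89.8091°.

latitude 7.2634°, longitude -89.8091°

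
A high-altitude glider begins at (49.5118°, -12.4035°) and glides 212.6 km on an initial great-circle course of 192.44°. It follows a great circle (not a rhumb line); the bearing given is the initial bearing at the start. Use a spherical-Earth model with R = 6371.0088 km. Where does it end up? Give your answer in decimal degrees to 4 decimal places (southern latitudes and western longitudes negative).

The arc subtends δ = 212.6/6371.0088 = 0.033370 rad at the centre.
Converting: φ₁ = 0.864144 rad, θ = 3.358712 rad.
sin φ₂ = sin φ₁ cos δ + cos φ₁ sin δ cos θ = (0.760540)(0.999443) + (0.649291)(0.033364)(-0.976522) = 0.738962
φ₂ = asin(0.738962) = 0.831529 rad = 47.6431°.
For the longitude increment, Δλ = atan2( sin θ sin δ cos φ₁, cos δ − sin φ₁ sin φ₂ ) = atan2(-0.004667, 0.437433) = -0.6112°.
Hence λ₂ = -12.4035° + -0.6112° = -13.0147°.

latitude 47.6431°, longitude -13.0147°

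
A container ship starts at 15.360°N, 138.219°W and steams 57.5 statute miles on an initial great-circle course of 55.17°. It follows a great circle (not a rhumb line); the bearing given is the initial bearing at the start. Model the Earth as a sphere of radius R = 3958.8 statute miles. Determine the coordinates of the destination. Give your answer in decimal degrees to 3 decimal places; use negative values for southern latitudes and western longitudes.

latitude 15.834°, longitude -137.509°

The arc subtends δ = 57.5/3958.8 = 0.014525 rad at the centre.
With φ₁ = 15.360° = 0.268083 rad and θ = 55.17° = 0.962898 rad:
sin φ₂ = sin φ₁ cos δ + cos φ₁ sin δ cos θ = (0.264883)(0.999895) + (0.964281)(0.014524)(0.571143) = 0.272854
φ₂ = asin(0.272854) = 0.276358 rad = 15.834°.
Δλ = atan2( sin θ sin δ cos φ₁ , cos δ − sin φ₁ sin φ₂ ) = atan2(0.011496, 0.927620) = 0.012393 rad = 0.710°.
λ₂ = -138.219° + 0.710° = -137.509°.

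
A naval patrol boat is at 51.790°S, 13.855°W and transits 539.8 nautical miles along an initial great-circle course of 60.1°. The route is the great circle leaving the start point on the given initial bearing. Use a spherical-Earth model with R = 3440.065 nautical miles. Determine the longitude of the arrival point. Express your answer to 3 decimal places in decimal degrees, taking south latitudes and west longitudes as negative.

longitude -2.460°

Central angle δ = d/R = 0.156916 rad.
Start latitude φ₁ = -0.903906 rad; initial bearing θ = 1.048943 rad.
Applying the spherical law of cosines for sides, sin φ₂ = sin φ₁ cos δ + cos φ₁ sin δ cos θ = -0.727911, so φ₂ = -46.712°.
Then Δλ = atan2(0.083796, 0.415759) = 0.198884 rad, from sin θ sin δ cos φ₁ over cos δ − sin φ₁ sin φ₂.
Hence λ₂ = -13.855° + 11.395° = -2.460°.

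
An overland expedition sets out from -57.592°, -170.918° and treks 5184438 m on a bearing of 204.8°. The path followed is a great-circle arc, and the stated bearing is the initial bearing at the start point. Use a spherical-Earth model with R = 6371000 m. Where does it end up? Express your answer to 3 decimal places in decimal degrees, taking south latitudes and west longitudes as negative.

δ = 5184438/6371000 = 0.813756 rad (46.6248°).
With φ₁ = -57.592° = -1.005170 rad and θ = 204.8° = 3.574434 rad:
Applying the spherical law of cosines for sides, sin φ₂ = sin φ₁ cos δ + cos φ₁ sin δ cos θ = -0.933447, so φ₂ = -68.979°.
For the longitude increment, Δλ = atan2( sin θ sin δ cos φ₁, cos δ − sin φ₁ sin φ₂ ) = atan2(-0.163403, -0.101292) = -121.794°.
λ₂ = -170.918° + -121.794° = -292.712°, normalized to (−180°, 180°] → 67.288°.

latitude -68.979°, longitude 67.288°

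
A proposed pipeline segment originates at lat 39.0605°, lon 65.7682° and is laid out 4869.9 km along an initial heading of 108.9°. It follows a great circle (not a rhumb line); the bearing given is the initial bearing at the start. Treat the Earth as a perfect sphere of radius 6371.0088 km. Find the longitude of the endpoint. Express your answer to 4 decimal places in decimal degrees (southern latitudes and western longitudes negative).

longitude 108.7856°

Angular distance δ = d/R = 4869.9 / 6371.0088 = 0.764384 rad.
Converting: φ₁ = 0.681734 rad, θ = 1.900664 rad.
Applying the spherical law of cosines for sides, sin φ₂ = sin φ₁ cos δ + cos φ₁ sin δ cos θ = 0.280769, so φ₂ = 16.3061°.
For the longitude increment, Δλ = atan2( sin θ sin δ cos φ₁, cos δ − sin φ₁ sin φ₂ ) = atan2(0.508423, 0.544885) = 43.0174°.
λ₂ = λ₁ + Δλ = 108.7856°.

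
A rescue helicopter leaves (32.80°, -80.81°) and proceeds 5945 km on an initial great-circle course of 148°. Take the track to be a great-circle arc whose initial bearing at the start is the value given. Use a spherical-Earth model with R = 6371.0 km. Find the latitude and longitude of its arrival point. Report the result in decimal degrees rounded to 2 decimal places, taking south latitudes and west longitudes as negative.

Angular distance δ = d/R = 5945 / 6371 = 0.933135 rad.
Start latitude φ₁ = 0.572468 rad; initial bearing θ = 2.583087 rad.
Destination latitude: φ₂ = arcsin( sin φ₁ cos δ + cos φ₁ sin δ cos θ ) = arcsin(-0.250272) = -14.49°.
For the longitude increment, Δλ = atan2( sin θ sin δ cos φ₁, cos δ − sin φ₁ sin φ₂ ) = atan2(0.357900, 0.730893) = 26.09°.
λ₂ = λ₁ + Δλ = -54.72°.

latitude -14.49°, longitude -54.72°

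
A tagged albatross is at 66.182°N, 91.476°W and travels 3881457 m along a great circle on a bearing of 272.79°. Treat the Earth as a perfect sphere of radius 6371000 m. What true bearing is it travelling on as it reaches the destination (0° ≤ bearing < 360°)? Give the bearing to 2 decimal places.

final bearing 218.48°

Central angle δ = d/R = 0.609238 rad.
Converting: φ₁ = 1.155094 rad, θ = 4.761084 rad.
Destination latitude: φ₂ = arcsin( sin φ₁ cos δ + cos φ₁ sin δ cos θ ) = arcsin(0.761488) = 49.596°.
For the longitude increment, Δλ = atan2( sin θ sin δ cos φ₁, cos δ − sin φ₁ sin φ₂ ) = atan2(-0.230816, 0.123450) = -61.860°.
λ₂ = -91.476° + -61.860° = -153.336°.
The forward bearing on arrival equals the back-azimuth from the destination plus 180°.
Back-azimuth from P₂ (49.60°, -153.34°) to P₁ (66.18°, -91.48°), with Δλ' = λ₁ − λ₂ = 61.86°: atan2( sin Δλ' cos φ₁ , cos φ₂ sin φ₁ − sin φ₂ cos φ₁ cos Δλ' ) = 38.48°.
Final bearing = (38.48° + 180°) mod 360° = 218.48°.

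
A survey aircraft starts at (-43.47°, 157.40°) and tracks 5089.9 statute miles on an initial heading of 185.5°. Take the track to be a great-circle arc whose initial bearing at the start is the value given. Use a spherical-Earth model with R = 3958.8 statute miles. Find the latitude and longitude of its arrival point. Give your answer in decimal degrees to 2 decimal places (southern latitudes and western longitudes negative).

Angular distance δ = d/R = 5089.9 / 3958.8 = 1.285718 rad.
Start latitude φ₁ = -0.758695 rad; initial bearing θ = 3.237586 rad.
sin φ₂ = sin φ₁ cos δ + cos φ₁ sin δ cos θ = (-0.687975)(0.281233) + (0.725735)(0.959640)(-0.995396) = -0.886718
φ₂ = asin(-0.886718) = -1.090198 rad = -62.46°.
Then Δλ = atan2(-0.066751, -0.328807) = -2.941304 rad, from sin θ sin δ cos φ₁ over cos δ − sin φ₁ sin φ₂.
λ₂ = λ₁ + Δλ = -11.12°.

latitude -62.46°, longitude -11.12°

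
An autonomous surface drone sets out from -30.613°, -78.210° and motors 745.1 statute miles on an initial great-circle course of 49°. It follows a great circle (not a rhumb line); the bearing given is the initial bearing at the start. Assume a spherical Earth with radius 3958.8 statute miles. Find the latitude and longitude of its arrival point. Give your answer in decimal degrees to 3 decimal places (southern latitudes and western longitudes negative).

Central angle δ = d/R = 0.188214 rad.
Converting: φ₁ = -0.534298 rad, θ = 0.855211 rad.
sin φ₂ = sin φ₁ cos δ + cos φ₁ sin δ cos θ = (-0.509237)(0.982340) + (0.860627)(0.187104)(0.656059) = -0.394600
φ₂ = asin(-0.394600) = -0.405633 rad = -23.241°.
For the longitude increment, Δλ = atan2( sin θ sin δ cos φ₁, cos δ − sin φ₁ sin φ₂ ) = atan2(0.121529, 0.781395) = 8.840°.
Hence λ₂ = -78.210° + 8.840° = -69.370°.

latitude -23.241°, longitude -69.370°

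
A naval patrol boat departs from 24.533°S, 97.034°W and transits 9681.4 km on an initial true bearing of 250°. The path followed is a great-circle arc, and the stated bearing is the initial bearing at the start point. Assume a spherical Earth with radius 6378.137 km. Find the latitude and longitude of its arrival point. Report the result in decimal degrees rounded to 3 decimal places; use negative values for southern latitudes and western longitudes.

Central angle δ = d/R = 1.517904 rad.
Start latitude φ₁ = -0.428182 rad; initial bearing θ = 4.363323 rad.
sin φ₂ = sin φ₁ cos δ + cos φ₁ sin δ cos θ = (-0.415217)(0.052868) + (0.909722)(0.998602)(-0.342020) = -0.332660
φ₂ = asin(-0.332660) = -0.339123 rad = -19.430°.
Δλ = atan2( sin θ sin δ cos φ₁ , cos δ − sin φ₁ sin φ₂ ) = atan2(-0.853664, -0.085258) = -1.670340 rad = -95.703°.
λ₂ = -97.034° + -95.703° = -192.737°, normalized to (−180°, 180°] → 167.263°.

latitude -19.430°, longitude 167.263°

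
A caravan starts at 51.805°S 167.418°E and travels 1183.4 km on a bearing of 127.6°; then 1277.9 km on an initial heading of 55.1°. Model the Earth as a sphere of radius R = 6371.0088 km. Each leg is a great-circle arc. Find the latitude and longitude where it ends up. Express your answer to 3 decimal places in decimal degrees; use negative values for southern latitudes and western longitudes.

Apply the spherical direct solution leg by leg, carrying full precision between legs.
Leg 1: from (-51.805°, 167.418°), δ = 1183.4/6371.0088 = 0.185748 rad, θ = 127.6° → φ = -57.359°, λ = -176.841°.
Leg 2: from (-57.359°, -176.841°), δ = 1277.9/6371.0088 = 0.200580 rad, θ = 55.1° → φ = -49.792°, λ = -162.179°.

latitude -49.792°, longitude -162.179°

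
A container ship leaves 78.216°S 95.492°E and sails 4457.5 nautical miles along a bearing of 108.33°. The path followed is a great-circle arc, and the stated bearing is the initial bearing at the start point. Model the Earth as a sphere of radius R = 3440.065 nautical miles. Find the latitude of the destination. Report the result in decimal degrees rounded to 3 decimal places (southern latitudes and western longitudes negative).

latitude -19.127°

δ = 4457.5/3440.065 = 1.295760 rad (74.2416°).
With φ₁ = -78.216° = -1.365127 rad and θ = 108.33° = 1.890715 rad:
Applying the spherical law of cosines for sides, sin φ₂ = sin φ₁ cos δ + cos φ₁ sin δ cos θ = -0.327670, so φ₂ = -19.127°.
For the longitude increment, Δλ = atan2( sin θ sin δ cos φ₁, cos δ − sin φ₁ sin φ₂ ) = atan2(0.186574, -0.049182) = 104.768°.
λ₂ = 95.492° + 104.768° = 200.260°, normalized to (−180°, 180°] → -159.740°.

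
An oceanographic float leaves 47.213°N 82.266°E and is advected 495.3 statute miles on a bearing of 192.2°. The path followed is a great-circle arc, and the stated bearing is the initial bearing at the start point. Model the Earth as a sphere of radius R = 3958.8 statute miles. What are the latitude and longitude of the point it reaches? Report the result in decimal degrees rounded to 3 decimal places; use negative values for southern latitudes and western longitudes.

Central angle δ = d/R = 0.125114 rad.
Converting: φ₁ = 0.824022 rad, θ = 3.354523 rad.
Destination latitude: φ₂ = arcsin( sin φ₁ cos δ + cos φ₁ sin δ cos θ ) = arcsin(0.645297) = 40.188°.
For the longitude increment, Δλ = atan2( sin θ sin δ cos φ₁, cos δ − sin φ₁ sin φ₂ ) = atan2(-0.017913, 0.518610) = -1.978°.
Hence λ₂ = 82.266° + -1.978° = 80.288°.

latitude 40.188°, longitude 80.288°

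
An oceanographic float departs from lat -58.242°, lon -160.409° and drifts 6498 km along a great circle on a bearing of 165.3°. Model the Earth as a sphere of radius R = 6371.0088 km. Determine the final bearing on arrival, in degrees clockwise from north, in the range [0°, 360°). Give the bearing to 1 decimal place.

final bearing 16.3°

The arc subtends δ = 6498/6371.0088 = 1.019933 rad at the centre.
With φ₁ = -58.242° = -1.016515 rad and θ = 165.3° = 2.885029 rad:
Destination latitude: φ₂ = arcsin( sin φ₁ cos δ + cos φ₁ sin δ cos θ ) = arcsin(-0.878850) = -61.504°.
Δλ = atan2( sin θ sin δ cos φ₁ , cos δ − sin φ₁ sin φ₂ ) = atan2(0.113804, -0.223844) = 2.671243 rad = 153.051°.
Hence λ₂ = -160.409° + 153.051° = -7.358°.
The forward bearing on arrival equals the back-azimuth from the destination plus 180°.
Back-azimuth from P₂ (-61.5°, -7.4°) to P₁ (-58.2°, -160.4°), with Δλ' = λ₁ − λ₂ = -153.1°: atan2( sin Δλ' cos φ₁ , cos φ₂ sin φ₁ − sin φ₂ cos φ₁ cos Δλ' ) = 196.3°.
Final bearing = (196.3° + 180°) mod 360° = 16.3°.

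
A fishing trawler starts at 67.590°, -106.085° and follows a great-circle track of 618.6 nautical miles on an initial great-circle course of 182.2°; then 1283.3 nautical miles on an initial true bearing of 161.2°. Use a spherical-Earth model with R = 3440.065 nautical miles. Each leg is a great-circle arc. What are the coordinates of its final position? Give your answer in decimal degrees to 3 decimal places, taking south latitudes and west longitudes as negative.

latitude 36.665°, longitude -98.393°

Apply the spherical direct solution leg by leg, carrying full precision between legs.
Leg 1: from (67.590°, -106.085°), δ = 618.6/3440.065 = 0.179822 rad, θ = 182.2° → φ = 57.292°, λ = -106.813°.
Leg 2: from (57.292°, -106.813°), δ = 1283.3/3440.065 = 0.373045 rad, θ = 161.2° → φ = 36.665°, λ = -98.393°.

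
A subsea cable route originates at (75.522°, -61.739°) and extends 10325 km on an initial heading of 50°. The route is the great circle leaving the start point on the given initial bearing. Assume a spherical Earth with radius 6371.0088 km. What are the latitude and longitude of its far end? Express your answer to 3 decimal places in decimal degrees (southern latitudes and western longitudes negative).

latitude 6.447°, longitude 67.910°

The arc subtends δ = 10325/6371.0088 = 1.620622 rad at the centre.
With φ₁ = 75.522° = 1.318108 rad and θ = 50° = 0.872665 rad:
sin φ₂ = sin φ₁ cos δ + cos φ₁ sin δ cos θ = (0.968244)(-0.049806) + (0.250008)(0.998759)(0.642788) = 0.112279
φ₂ = asin(0.112279) = 0.112516 rad = 6.447°.
For the longitude increment, Δλ = atan2( sin θ sin δ cos φ₁, cos δ − sin φ₁ sin φ₂ ) = atan2(0.191280, -0.158519) = 129.649°.
Hence λ₂ = -61.739° + 129.649° = 67.910°.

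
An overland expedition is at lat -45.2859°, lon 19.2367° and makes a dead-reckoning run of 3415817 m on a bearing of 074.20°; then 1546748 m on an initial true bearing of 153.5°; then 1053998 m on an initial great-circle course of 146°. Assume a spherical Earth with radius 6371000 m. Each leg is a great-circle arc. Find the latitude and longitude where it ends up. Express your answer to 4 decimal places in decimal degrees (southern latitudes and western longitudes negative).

latitude -50.6349°, longitude 70.9610°

Apply the spherical direct solution leg by leg, carrying full precision between legs.
Leg 1: from (-45.2859°, 19.2367°), δ = 3415817/6371000 = 0.536151 rad, θ = 74.2° → φ = -30.8674°, λ = 54.1713°.
Leg 2: from (-30.8674°, 54.1713°), δ = 1546748/6371000 = 0.242779 rad, θ = 153.5° → φ = -43.0532°, λ = 62.6126°.
Leg 3: from (-43.0532°, 62.6126°), δ = 1053998/6371000 = 0.165437 rad, θ = 146° → φ = -50.6349°, λ = 70.9610°.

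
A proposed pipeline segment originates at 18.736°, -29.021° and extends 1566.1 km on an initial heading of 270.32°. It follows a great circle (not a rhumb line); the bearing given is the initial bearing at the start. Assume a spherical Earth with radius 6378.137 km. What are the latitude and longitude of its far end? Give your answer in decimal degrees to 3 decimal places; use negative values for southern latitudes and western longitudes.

latitude 18.232°, longitude -43.849°

δ = 1566.1/6378.137 = 0.245542 rad (14.0685°).
With φ₁ = 18.736° = 0.327005 rad and θ = 270.32° = 4.717974 rad:
sin φ₂ = sin φ₁ cos δ + cos φ₁ sin δ cos θ = (0.321208)(0.970006) + (0.947009)(0.243082)(0.005585) = 0.312859
φ₂ = asin(0.312859) = 0.318202 rad = 18.232°.
For the longitude increment, Δλ = atan2( sin θ sin δ cos φ₁, cos δ − sin φ₁ sin φ₂ ) = atan2(-0.230197, 0.869513) = -14.828°.
λ₂ = λ₁ + Δλ = -43.849°.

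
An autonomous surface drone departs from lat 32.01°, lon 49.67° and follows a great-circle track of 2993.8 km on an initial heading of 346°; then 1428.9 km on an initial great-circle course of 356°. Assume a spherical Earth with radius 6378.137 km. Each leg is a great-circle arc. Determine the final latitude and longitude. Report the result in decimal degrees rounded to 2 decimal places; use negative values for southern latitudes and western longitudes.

Apply the spherical direct solution leg by leg, carrying full precision between legs.
Leg 1: from (32.01°, 49.67°), δ = 2993.8/6378.137 = 0.469385 rad, θ = 346° → φ = 57.66°, λ = 37.87°.
Leg 2: from (57.66°, 37.87°), δ = 1428.9/6378.137 = 0.224031 rad, θ = 356° → φ = 70.45°, λ = 35.21°.

latitude 70.45°, longitude 35.21°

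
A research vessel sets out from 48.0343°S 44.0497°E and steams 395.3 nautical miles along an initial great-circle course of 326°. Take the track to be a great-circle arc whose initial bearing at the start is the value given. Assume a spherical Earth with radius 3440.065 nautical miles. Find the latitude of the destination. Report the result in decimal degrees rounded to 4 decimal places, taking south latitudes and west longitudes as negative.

Angular distance δ = d/R = 395.3 / 3440.065 = 0.114911 rad.
Start latitude φ₁ = -0.838357 rad; initial bearing θ = 5.689773 rad.
Applying the spherical law of cosines for sides, sin φ₂ = sin φ₁ cos δ + cos φ₁ sin δ cos θ = -0.675079, so φ₂ = -42.4603°.
Then Δλ = atan2(-0.042873, 0.491453) = -0.087018 rad, from sin θ sin δ cos φ₁ over cos δ − sin φ₁ sin φ₂.
λ₂ = 44.0497° + -4.9857° = 39.0640°.

latitude -42.4603°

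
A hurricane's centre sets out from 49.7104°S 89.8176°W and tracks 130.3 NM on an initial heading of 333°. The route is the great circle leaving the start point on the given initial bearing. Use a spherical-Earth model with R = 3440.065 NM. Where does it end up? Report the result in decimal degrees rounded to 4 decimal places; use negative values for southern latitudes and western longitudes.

latitude -47.7672°, longitude -91.2832°

The arc subtends δ = 130.3/3440.065 = 0.037877 rad at the centre.
Start latitude φ₁ = -0.867610 rad; initial bearing θ = 5.811946 rad.
sin φ₂ = sin φ₁ cos δ + cos φ₁ sin δ cos θ = (-0.762786)(0.999283) + (0.646651)(0.037868)(0.891007) = -0.740420
φ₂ = asin(-0.740420) = -0.833695 rad = -47.7672°.
For the longitude increment, Δλ = atan2( sin θ sin δ cos φ₁, cos δ − sin φ₁ sin φ₂ ) = atan2(-0.011117, 0.434501) = -1.4656°.
λ₂ = -89.8176° + -1.4656° = -91.2832°.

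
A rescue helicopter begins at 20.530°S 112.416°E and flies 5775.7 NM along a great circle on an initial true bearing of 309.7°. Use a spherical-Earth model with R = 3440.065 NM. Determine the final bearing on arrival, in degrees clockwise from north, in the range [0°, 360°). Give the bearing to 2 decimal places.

δ = 5775.7/3440.065 = 1.678951 rad (96.1968°).
Start latitude φ₁ = -0.358316 rad; initial bearing θ = 5.405285 rad.
Applying the spherical law of cosines for sides, sin φ₂ = sin φ₁ cos δ + cos φ₁ sin δ cos θ = 0.632559, so φ₂ = 39.239°.
Δλ = atan2( sin θ sin δ cos φ₁ , cos δ − sin φ₁ sin φ₂ ) = atan2(-0.716324, 0.113893) = -1.413119 rad = -80.966°.
Hence λ₂ = 112.416° + -80.966° = 31.450°.
The forward bearing on arrival equals the back-azimuth from the destination plus 180°.
Back-azimuth from P₂ (39.24°, 31.45°) to P₁ (-20.53°, 112.42°), with Δλ' = λ₁ − λ₂ = 80.97°: atan2( sin Δλ' cos φ₁ , cos φ₂ sin φ₁ − sin φ₂ cos φ₁ cos Δλ' ) = 111.52°.
Final bearing = (111.52° + 180°) mod 360° = 291.52°.

final bearing 291.52°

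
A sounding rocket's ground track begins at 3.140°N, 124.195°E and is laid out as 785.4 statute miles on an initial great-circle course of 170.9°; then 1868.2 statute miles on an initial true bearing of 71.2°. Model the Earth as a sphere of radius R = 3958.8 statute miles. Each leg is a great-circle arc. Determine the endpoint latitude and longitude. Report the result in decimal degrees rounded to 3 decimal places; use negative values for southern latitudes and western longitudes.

Apply the spherical direct solution leg by leg, carrying full precision between legs.
Leg 1: from (3.140°, 124.195°), δ = 785.4/3958.8 = 0.198393 rad, θ = 170.9° → φ = -8.084°, λ = 125.999°.
Leg 2: from (-8.084°, 125.999°), δ = 1868.2/3958.8 = 0.471911 rad, θ = 71.2° → φ = 1.134°, λ = 151.494°.

latitude 1.134°, longitude 151.494°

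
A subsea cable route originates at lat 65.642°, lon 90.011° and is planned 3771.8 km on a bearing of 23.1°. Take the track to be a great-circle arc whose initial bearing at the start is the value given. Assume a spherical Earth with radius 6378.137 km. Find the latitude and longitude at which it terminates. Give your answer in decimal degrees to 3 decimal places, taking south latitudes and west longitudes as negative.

Central angle δ = d/R = 0.591364 rad.
Converting: φ₁ = 1.145669 rad, θ = 0.403171 rad.
Destination latitude: φ₂ = arcsin( sin φ₁ cos δ + cos φ₁ sin δ cos θ ) = arcsin(0.967779) = 75.416°.
For the longitude increment, Δλ = atan2( sin θ sin δ cos φ₁, cos δ − sin φ₁ sin φ₂ ) = atan2(0.090210, -0.051452) = 119.699°.
λ₂ = 90.011° + 119.699° = 209.710°, normalized to (−180°, 180°] → -150.290°.

latitude 75.416°, longitude -150.290°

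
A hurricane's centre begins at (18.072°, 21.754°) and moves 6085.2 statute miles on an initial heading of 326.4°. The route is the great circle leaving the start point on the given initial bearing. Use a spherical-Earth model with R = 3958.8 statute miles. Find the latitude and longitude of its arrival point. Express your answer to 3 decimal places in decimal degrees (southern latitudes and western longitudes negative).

latitude 53.305°, longitude -90.493°

Central angle δ = d/R = 1.537132 rad.
Start latitude φ₁ = 0.315416 rad; initial bearing θ = 5.696755 rad.
Destination latitude: φ₂ = arcsin( sin φ₁ cos δ + cos φ₁ sin δ cos θ ) = arcsin(0.801823) = 53.305°.
Then Δλ = atan2(-0.525793, -0.215078) = -1.959083 rad, from sin θ sin δ cos φ₁ over cos δ − sin φ₁ sin φ₂.
λ₂ = λ₁ + Δλ = -90.493°.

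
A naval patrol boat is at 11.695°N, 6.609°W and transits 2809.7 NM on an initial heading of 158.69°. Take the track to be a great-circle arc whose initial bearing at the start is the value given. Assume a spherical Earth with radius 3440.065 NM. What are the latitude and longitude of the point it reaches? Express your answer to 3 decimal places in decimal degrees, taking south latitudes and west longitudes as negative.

Angular distance δ = d/R = 2809.7 / 3440.065 = 0.816758 rad.
Start latitude φ₁ = 0.204116 rad; initial bearing θ = 2.769663 rad.
Applying the spherical law of cosines for sides, sin φ₂ = sin φ₁ cos δ + cos φ₁ sin δ cos θ = -0.526227, so φ₂ = -31.751°.
Then Δλ = atan2(0.259404, 0.791255) = 0.316797 rad, from sin θ sin δ cos φ₁ over cos δ − sin φ₁ sin φ₂.
λ₂ = λ₁ + Δλ = 11.542°.

latitude -31.751°, longitude 11.542°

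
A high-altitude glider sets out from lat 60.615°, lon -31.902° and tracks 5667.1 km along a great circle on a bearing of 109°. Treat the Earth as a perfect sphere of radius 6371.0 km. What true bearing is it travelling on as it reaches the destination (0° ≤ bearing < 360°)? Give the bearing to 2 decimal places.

Angular distance δ = d/R = 5667.1 / 6371 = 0.889515 rad.
Converting: φ₁ = 1.057931 rad, θ = 1.902409 rad.
Destination latitude: φ₂ = arcsin( sin φ₁ cos δ + cos φ₁ sin δ cos θ ) = arcsin(0.424674) = 25.130°.
For the longitude increment, Δλ = atan2( sin θ sin δ cos φ₁, cos δ − sin φ₁ sin φ₂ ) = atan2(0.360375, 0.259752) = 54.217°.
λ₂ = -31.902° + 54.217° = 22.315°.
The forward bearing on arrival equals the back-azimuth from the destination plus 180°.
Back-azimuth from P₂ (25.13°, 22.31°) to P₁ (60.62°, -31.90°), with Δλ' = λ₁ − λ₂ = -54.22°: atan2( sin Δλ' cos φ₁ , cos φ₂ sin φ₁ − sin φ₂ cos φ₁ cos Δλ' ) = 329.17°.
Final bearing = (329.17° + 180°) mod 360° = 149.17°.

final bearing 149.17°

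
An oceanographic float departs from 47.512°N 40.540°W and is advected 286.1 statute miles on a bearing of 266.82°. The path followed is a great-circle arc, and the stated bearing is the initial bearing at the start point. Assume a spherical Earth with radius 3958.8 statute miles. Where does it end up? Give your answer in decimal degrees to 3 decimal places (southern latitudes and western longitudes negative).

latitude 47.121°, longitude -46.622°

Angular distance δ = d/R = 286.1 / 3958.8 = 0.072269 rad.
Start latitude φ₁ = 0.829241 rad; initial bearing θ = 4.656888 rad.
Destination latitude: φ₂ = arcsin( sin φ₁ cos δ + cos φ₁ sin δ cos θ ) = arcsin(0.732788) = 47.121°.
Δλ = atan2( sin θ sin δ cos φ₁ , cos δ − sin φ₁ sin φ₂ ) = atan2(-0.048696, 0.457018) = -0.106151 rad = -6.082°.
λ₂ = λ₁ + Δλ = -46.622°.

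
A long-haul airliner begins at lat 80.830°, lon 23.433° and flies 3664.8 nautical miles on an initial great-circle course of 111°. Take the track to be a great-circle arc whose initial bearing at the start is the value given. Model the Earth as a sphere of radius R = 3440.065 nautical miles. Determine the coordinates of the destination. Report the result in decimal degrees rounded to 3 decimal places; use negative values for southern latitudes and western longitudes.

latitude 25.344°, longitude 88.099°

Angular distance δ = d/R = 3664.8 / 3440.065 = 1.065329 rad.
Start latitude φ₁ = 1.410750 rad; initial bearing θ = 1.937315 rad.
sin φ₂ = sin φ₁ cos δ + cos φ₁ sin δ cos θ = (0.987220)(0.484217) + (0.159364)(0.874948)(-0.358368) = 0.428059
φ₂ = asin(0.428059) = 0.442344 rad = 25.344°.
Then Δλ = atan2(0.130174, 0.061628) = 1.128631 rad, from sin θ sin δ cos φ₁ over cos δ − sin φ₁ sin φ₂.
λ₂ = 23.433° + 64.666° = 88.099°.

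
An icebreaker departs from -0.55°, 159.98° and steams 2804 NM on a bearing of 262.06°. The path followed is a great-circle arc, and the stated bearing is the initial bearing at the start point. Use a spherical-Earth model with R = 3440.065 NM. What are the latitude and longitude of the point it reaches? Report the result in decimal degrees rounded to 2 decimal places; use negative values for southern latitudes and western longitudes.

δ = 2804/3440.065 = 0.815101 rad (46.7018°).
Start latitude φ₁ = -0.009599 rad; initial bearing θ = 4.573810 rad.
sin φ₂ = sin φ₁ cos δ + cos φ₁ sin δ cos θ = (-0.009599)(0.685795) + (0.999954)(0.727795)(-0.138136) = -0.107113
φ₂ = asin(-0.107113) = -0.107319 rad = -6.15°.
For the longitude increment, Δλ = atan2( sin θ sin δ cos φ₁, cos δ − sin φ₁ sin φ₂ ) = atan2(-0.720784, 0.684767) = -46.47°.
Hence λ₂ = 159.98° + -46.47° = 113.51°.

latitude -6.15°, longitude 113.51°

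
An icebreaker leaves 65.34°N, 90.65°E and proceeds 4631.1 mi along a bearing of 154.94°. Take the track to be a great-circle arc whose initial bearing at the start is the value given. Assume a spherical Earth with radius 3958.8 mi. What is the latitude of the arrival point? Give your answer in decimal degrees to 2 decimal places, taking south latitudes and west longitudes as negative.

latitude 0.39°

Central angle δ = d/R = 1.169824 rad.
With φ₁ = 65.34° = 1.140398 rad and θ = 154.94° = 2.704213 rad:
Destination latitude: φ₂ = arcsin( sin φ₁ cos δ + cos φ₁ sin δ cos θ ) = arcsin(0.006739) = 0.39°.
Δλ = atan2( sin θ sin δ cos φ₁ , cos δ − sin φ₁ sin φ₂ ) = atan2(0.162708, 0.384189) = 0.400609 rad = 22.95°.
Hence λ₂ = 90.65° + 22.95° = 113.60°.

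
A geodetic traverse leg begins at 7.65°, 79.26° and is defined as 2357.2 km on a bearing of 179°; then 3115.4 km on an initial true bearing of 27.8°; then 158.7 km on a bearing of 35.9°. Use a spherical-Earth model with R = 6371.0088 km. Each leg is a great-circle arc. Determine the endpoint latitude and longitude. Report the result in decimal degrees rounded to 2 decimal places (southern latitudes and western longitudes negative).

latitude 12.53°, longitude 93.40°

Apply the spherical direct solution leg by leg, carrying full precision between legs.
Leg 1: from (7.65°, 79.26°), δ = 2357.2/6371.0088 = 0.369989 rad, θ = 179° → φ = -13.55°, λ = 79.63°.
Leg 2: from (-13.55°, 79.63°), δ = 3115.4/6371.0088 = 0.488996 rad, θ = 27.8° → φ = 11.37°, λ = 92.54°.
Leg 3: from (11.37°, 92.54°), δ = 158.7/6371.0088 = 0.024910 rad, θ = 35.9° → φ = 12.53°, λ = 93.40°.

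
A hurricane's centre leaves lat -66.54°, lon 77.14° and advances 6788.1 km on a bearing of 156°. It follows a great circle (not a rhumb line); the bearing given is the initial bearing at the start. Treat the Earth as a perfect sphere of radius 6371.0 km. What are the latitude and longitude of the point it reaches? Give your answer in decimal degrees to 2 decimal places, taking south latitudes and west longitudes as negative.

δ = 6788.1/6371 = 1.065469 rad (61.0468°).
Converting: φ₁ = -1.161342 rad, θ = 2.722714 rad.
Destination latitude: φ₂ = arcsin( sin φ₁ cos δ + cos φ₁ sin δ cos θ ) = arcsin(-0.762313) = -49.67°.
Δλ = atan2( sin θ sin δ cos φ₁ , cos δ − sin φ₁ sin φ₂ ) = atan2(0.141687, -0.215205) = 2.559346 rad = 146.64°.
λ₂ = 77.14° + 146.64° = 223.78°, normalized to (−180°, 180°] → -136.22°.

latitude -49.67°, longitude -136.22°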